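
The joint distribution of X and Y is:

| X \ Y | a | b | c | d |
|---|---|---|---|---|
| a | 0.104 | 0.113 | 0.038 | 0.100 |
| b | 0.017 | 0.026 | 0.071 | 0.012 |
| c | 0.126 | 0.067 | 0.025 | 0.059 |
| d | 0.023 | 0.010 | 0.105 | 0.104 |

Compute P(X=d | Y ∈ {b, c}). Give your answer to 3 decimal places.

0.253

P(Y=b) = 0.113 + 0.026 + 0.067 + 0.010 = 0.216.
P(Y=c) = 0.038 + 0.071 + 0.025 + 0.105 = 0.239.
P(Y ∈ {b, c}) = 0.216 + 0.239 = 0.455; P(X=d, Y ∈ {b, c}) = 0.010 + 0.105 = 0.115.
P(X=d | Y ∈ {b, c}) = 0.115/0.455 = 0.253.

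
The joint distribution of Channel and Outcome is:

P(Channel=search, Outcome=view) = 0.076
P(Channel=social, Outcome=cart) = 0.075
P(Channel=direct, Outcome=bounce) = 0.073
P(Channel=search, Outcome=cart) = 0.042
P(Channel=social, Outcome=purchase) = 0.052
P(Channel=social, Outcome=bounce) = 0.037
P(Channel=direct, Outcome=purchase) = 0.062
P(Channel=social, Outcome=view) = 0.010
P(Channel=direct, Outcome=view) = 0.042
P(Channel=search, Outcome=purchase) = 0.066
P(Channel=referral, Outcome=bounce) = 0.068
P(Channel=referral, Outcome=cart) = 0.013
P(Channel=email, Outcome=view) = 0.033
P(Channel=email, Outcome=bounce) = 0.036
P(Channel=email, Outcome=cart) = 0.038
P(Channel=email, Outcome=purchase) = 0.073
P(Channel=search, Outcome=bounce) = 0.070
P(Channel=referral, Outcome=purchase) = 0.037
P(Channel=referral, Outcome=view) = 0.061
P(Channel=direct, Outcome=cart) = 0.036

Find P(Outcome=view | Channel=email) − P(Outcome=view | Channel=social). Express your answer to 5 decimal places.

P(Channel=email) = 0.036 + 0.033 + 0.038 + 0.073 = 0.180; P(Outcome=view | Channel=email) = 0.033/0.180 = 0.183333.
P(Channel=social) = 0.037 + 0.010 + 0.075 + 0.052 = 0.174; P(Outcome=view | Channel=social) = 0.010/0.174 = 0.057471.
Difference = 0.12586.

0.12586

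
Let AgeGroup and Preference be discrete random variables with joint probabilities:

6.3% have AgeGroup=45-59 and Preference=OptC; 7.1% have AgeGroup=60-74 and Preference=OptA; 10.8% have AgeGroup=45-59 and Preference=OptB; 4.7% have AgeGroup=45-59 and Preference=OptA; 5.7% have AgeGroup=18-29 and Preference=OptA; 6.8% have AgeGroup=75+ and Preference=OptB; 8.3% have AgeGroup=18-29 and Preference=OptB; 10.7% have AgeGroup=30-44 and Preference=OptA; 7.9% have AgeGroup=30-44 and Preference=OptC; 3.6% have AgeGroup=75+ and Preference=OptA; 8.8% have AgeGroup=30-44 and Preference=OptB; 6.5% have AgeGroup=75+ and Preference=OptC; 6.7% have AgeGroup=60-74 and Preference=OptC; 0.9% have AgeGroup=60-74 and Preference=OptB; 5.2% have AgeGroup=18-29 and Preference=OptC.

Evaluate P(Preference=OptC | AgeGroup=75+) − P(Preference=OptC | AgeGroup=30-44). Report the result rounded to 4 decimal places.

P(AgeGroup=75+) = 0.036 + 0.068 + 0.065 = 0.169; P(Preference=OptC | AgeGroup=75+) = 0.065/0.169 = 0.38462.
P(AgeGroup=30-44) = 0.107 + 0.088 + 0.079 = 0.274; P(Preference=OptC | AgeGroup=30-44) = 0.079/0.274 = 0.28832.
Difference = 0.0963.

0.0963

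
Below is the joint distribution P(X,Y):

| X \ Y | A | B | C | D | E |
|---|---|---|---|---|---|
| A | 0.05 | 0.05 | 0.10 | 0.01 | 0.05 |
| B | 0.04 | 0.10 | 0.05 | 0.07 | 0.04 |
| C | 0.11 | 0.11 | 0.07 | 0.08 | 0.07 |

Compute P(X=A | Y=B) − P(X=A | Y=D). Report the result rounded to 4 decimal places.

P(Y=B) = 0.05 + 0.10 + 0.11 = 0.26; P(X=A | Y=B) = 0.05/0.26 = 0.19231.
P(Y=D) = 0.01 + 0.07 + 0.08 = 0.16; P(X=A | Y=D) = 0.01/0.16 = 0.06250.
Difference = 0.1298.

0.1298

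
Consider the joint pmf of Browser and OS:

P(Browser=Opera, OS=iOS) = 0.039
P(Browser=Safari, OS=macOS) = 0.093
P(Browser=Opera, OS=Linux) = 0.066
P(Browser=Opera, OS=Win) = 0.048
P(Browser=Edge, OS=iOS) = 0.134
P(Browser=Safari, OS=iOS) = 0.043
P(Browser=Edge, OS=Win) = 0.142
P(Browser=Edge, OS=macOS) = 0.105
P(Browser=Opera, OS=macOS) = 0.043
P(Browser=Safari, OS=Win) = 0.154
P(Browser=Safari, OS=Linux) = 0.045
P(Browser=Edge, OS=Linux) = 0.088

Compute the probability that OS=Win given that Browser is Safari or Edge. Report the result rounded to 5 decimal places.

P(Browser=Safari) = 0.154 + 0.093 + 0.045 + 0.043 = 0.335.
P(Browser=Edge) = 0.142 + 0.105 + 0.088 + 0.134 = 0.469.
P(Browser ∈ {Safari, Edge}) = 0.335 + 0.469 = 0.804; P(OS=Win, Browser ∈ {Safari, Edge}) = 0.154 + 0.142 = 0.296.
P(OS=Win | Browser ∈ {Safari, Edge}) = 0.296/0.804 = 0.36816.

0.36816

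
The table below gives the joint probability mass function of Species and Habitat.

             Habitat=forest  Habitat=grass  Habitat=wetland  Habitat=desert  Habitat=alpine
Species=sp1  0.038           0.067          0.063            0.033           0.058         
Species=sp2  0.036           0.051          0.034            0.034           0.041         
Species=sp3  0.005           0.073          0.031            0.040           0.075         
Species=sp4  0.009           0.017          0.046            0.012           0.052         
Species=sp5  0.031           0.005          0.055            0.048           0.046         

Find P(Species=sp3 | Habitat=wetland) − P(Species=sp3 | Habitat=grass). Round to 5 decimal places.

P(Habitat=wetland) = 0.063 + 0.034 + 0.031 + 0.046 + 0.055 = 0.229; P(Species=sp3 | Habitat=wetland) = 0.031/0.229 = 0.135371.
P(Habitat=grass) = 0.067 + 0.051 + 0.073 + 0.017 + 0.005 = 0.213; P(Species=sp3 | Habitat=grass) = 0.073/0.213 = 0.342723.
Difference = -0.20735.

-0.20735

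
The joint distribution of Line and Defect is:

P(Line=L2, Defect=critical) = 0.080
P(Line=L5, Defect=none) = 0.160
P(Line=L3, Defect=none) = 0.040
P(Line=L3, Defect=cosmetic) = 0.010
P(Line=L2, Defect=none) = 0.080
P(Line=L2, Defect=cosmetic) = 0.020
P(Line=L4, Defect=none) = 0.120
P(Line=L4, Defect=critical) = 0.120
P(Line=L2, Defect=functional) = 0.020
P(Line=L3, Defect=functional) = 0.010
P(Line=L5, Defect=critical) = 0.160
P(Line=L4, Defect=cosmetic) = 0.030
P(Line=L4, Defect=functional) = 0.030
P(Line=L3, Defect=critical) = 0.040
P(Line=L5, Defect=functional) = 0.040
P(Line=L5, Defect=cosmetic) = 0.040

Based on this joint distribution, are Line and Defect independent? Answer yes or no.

Every cell satisfies P(Line,Defect) = P(Line)·P(Defect). For instance P(Line=L5) = 0.400, P(Defect=functional) = 0.100, and 0.400×0.100 = 0.040 matches the joint entry. So Line and Defect are independent.

yes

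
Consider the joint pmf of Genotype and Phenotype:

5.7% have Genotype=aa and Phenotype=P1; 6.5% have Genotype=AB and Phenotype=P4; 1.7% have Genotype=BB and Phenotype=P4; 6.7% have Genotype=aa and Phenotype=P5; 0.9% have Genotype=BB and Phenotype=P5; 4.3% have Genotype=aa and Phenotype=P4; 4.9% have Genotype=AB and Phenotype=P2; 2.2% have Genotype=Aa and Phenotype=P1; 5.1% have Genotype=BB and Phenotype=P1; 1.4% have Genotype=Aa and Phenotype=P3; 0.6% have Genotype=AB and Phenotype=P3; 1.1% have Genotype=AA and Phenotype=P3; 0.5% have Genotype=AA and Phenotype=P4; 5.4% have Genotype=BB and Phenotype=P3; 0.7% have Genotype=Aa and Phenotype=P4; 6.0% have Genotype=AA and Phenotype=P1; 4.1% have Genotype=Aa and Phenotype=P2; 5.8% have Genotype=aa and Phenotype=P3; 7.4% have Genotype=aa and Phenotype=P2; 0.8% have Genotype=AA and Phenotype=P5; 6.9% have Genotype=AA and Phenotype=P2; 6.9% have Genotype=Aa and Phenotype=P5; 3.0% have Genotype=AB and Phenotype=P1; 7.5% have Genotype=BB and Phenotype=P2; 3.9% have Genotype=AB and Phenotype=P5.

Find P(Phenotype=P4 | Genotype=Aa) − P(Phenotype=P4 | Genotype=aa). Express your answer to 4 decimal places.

P(Genotype=Aa) = 0.022 + 0.041 + 0.014 + 0.007 + 0.069 = 0.153; P(Phenotype=P4 | Genotype=Aa) = 0.007/0.153 = 0.04575.
P(Genotype=aa) = 0.057 + 0.074 + 0.058 + 0.043 + 0.067 = 0.299; P(Phenotype=P4 | Genotype=aa) = 0.043/0.299 = 0.14381.
Difference = -0.0981.

-0.0981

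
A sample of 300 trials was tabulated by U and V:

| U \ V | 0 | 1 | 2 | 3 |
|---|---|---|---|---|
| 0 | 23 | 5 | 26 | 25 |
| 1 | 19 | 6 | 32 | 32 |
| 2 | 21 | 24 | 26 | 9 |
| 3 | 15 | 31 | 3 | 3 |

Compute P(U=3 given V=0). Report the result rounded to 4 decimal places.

0.1923

Total with V=0: 23 + 19 + 21 + 15 = 78.
P(U=3 | V=0) = 15/78 = 0.1923.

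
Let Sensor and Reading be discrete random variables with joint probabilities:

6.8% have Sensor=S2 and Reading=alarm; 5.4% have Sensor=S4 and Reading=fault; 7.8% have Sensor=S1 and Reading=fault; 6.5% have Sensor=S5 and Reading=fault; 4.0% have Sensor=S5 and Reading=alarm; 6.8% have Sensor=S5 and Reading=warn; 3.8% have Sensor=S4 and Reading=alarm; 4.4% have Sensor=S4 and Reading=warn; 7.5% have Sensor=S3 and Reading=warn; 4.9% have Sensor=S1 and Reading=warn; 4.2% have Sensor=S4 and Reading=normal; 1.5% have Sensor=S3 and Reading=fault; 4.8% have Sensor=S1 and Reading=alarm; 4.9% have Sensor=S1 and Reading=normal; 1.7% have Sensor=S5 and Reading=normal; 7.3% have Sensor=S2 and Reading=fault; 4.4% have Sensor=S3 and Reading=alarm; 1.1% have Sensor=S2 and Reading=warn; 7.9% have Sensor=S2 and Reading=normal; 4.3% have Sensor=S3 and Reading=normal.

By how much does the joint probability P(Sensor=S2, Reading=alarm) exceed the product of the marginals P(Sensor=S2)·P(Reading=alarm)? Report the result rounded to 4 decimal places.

P(Sensor=S2) = 0.079 + 0.011 + 0.068 + 0.073 = 0.231.
P(Reading=alarm) = 0.048 + 0.068 + 0.044 + 0.038 + 0.040 = 0.238.
P(Sensor=S2, Reading=alarm) − P(Sensor=S2)P(Reading=alarm) = 0.068 − 0.231×0.238 = 0.0130.

0.0130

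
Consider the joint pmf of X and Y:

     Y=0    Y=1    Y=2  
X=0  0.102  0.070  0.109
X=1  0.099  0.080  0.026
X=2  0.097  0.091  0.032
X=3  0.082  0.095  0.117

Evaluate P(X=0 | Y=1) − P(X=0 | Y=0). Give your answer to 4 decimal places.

P(Y=1) = 0.070 + 0.080 + 0.091 + 0.095 = 0.336; P(X=0 | Y=1) = 0.070/0.336 = 0.20833.
P(Y=0) = 0.102 + 0.099 + 0.097 + 0.082 = 0.380; P(X=0 | Y=0) = 0.102/0.380 = 0.26842.
Difference = -0.0601.

-0.0601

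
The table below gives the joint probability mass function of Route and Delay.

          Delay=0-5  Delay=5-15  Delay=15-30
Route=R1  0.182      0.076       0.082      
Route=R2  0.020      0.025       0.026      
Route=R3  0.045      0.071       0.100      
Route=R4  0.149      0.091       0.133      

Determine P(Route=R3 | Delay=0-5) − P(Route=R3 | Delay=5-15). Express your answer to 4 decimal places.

-0.1563

P(Delay=0-5) = 0.182 + 0.020 + 0.045 + 0.149 = 0.396; P(Route=R3 | Delay=0-5) = 0.045/0.396 = 0.11364.
P(Delay=5-15) = 0.076 + 0.025 + 0.071 + 0.091 = 0.263; P(Route=R3 | Delay=5-15) = 0.071/0.263 = 0.26996.
Difference = -0.1563.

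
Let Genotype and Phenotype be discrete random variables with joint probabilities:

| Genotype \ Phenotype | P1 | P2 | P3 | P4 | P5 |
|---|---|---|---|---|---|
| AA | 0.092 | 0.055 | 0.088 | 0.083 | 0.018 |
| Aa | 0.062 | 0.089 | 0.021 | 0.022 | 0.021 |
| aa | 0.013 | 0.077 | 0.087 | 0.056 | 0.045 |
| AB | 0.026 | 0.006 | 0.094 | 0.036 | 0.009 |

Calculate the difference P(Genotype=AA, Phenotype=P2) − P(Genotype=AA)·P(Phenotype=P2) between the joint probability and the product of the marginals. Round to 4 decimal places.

P(Genotype=AA) = 0.092 + 0.055 + 0.088 + 0.083 + 0.018 = 0.336.
P(Phenotype=P2) = 0.055 + 0.089 + 0.077 + 0.006 = 0.227.
P(Genotype=AA, Phenotype=P2) − P(Genotype=AA)P(Phenotype=P2) = 0.055 − 0.336×0.227 = -0.0213.

-0.0213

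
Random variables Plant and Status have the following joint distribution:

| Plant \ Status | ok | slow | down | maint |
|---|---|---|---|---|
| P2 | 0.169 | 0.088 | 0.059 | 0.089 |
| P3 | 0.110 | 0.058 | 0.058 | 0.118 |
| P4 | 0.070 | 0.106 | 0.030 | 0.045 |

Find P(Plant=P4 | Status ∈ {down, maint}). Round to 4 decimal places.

P(Status=down) = 0.059 + 0.058 + 0.030 = 0.147.
P(Status=maint) = 0.089 + 0.118 + 0.045 = 0.252.
P(Status ∈ {down, maint}) = 0.147 + 0.252 = 0.399; P(Plant=P4, Status ∈ {down, maint}) = 0.030 + 0.045 = 0.075.
P(Plant=P4 | Status ∈ {down, maint}) = 0.075/0.399 = 0.1880.

0.1880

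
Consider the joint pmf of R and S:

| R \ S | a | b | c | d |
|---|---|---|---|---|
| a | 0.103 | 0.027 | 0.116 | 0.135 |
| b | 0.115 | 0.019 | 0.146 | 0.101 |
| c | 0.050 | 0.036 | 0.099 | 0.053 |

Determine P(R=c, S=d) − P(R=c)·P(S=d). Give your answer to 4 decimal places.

P(R=c) = 0.050 + 0.036 + 0.099 + 0.053 = 0.238.
P(S=d) = 0.135 + 0.101 + 0.053 = 0.289.
P(R=c, S=d) − P(R=c)P(S=d) = 0.053 − 0.238×0.289 = -0.0158.

-0.0158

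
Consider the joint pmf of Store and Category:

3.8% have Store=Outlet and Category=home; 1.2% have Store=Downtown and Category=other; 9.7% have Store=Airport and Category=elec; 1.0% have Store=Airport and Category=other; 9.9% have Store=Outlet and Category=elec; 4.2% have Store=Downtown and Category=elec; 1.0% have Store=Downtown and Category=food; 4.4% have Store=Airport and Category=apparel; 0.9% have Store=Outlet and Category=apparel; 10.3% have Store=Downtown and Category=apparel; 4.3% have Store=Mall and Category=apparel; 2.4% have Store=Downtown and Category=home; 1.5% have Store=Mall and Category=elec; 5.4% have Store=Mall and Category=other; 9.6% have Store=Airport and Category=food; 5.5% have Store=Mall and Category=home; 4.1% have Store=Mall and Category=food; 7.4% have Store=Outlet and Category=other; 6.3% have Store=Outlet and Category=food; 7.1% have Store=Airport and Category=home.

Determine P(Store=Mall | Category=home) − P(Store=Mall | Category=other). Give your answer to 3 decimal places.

-0.067

P(Category=home) = 0.024 + 0.055 + 0.071 + 0.038 = 0.188; P(Store=Mall | Category=home) = 0.055/0.188 = 0.2926.
P(Category=other) = 0.012 + 0.054 + 0.010 + 0.074 = 0.150; P(Store=Mall | Category=other) = 0.054/0.150 = 0.3600.
Difference = -0.067.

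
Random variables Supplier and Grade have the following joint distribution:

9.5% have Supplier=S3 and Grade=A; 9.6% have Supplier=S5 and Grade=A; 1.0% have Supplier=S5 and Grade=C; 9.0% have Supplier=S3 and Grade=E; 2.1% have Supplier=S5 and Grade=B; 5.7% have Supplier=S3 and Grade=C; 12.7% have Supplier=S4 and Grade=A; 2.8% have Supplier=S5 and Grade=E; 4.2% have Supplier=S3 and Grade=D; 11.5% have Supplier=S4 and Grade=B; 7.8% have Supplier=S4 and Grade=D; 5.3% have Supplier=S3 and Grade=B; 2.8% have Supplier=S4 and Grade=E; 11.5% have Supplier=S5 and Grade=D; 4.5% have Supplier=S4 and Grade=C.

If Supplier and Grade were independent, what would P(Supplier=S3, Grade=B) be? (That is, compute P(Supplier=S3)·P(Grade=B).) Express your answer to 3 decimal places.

P(Supplier=S3) = 0.095 + 0.053 + 0.057 + 0.042 + 0.090 = 0.337.
P(Grade=B) = 0.053 + 0.115 + 0.021 = 0.189.
Product: 0.337 × 0.189 = 0.064.

0.064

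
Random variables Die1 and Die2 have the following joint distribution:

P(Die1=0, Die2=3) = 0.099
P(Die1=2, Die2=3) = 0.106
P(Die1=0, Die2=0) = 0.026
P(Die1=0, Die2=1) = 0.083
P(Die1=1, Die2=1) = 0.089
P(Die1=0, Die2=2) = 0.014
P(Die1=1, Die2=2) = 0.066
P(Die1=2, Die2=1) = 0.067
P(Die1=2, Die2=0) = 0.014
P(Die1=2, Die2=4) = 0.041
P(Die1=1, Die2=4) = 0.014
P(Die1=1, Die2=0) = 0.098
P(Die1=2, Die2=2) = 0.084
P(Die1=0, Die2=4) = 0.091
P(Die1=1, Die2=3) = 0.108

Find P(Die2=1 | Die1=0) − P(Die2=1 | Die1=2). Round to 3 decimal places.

P(Die1=0) = 0.026 + 0.083 + 0.014 + 0.099 + 0.091 = 0.313; P(Die2=1 | Die1=0) = 0.083/0.313 = 0.2652.
P(Die1=2) = 0.014 + 0.067 + 0.084 + 0.106 + 0.041 = 0.312; P(Die2=1 | Die1=2) = 0.067/0.312 = 0.2147.
Difference = 0.050.

0.050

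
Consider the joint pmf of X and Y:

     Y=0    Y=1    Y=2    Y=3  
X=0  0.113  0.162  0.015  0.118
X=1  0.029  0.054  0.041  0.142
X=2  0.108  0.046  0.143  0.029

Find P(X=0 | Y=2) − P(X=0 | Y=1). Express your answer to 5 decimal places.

-0.54294

P(Y=2) = 0.015 + 0.041 + 0.143 = 0.199; P(X=0 | Y=2) = 0.015/0.199 = 0.075377.
P(Y=1) = 0.162 + 0.054 + 0.046 = 0.262; P(X=0 | Y=1) = 0.162/0.262 = 0.618321.
Difference = -0.54294.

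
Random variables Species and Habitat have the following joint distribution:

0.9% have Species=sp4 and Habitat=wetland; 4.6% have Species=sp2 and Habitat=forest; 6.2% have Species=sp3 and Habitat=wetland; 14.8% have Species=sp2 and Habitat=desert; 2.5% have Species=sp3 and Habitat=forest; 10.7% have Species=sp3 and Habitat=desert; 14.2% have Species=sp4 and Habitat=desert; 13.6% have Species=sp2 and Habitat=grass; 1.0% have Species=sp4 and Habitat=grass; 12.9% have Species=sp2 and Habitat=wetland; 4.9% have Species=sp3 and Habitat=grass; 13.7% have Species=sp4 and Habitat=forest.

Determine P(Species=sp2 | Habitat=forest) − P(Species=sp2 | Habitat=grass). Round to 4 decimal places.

-0.4763

P(Habitat=forest) = 0.046 + 0.025 + 0.137 = 0.208; P(Species=sp2 | Habitat=forest) = 0.046/0.208 = 0.22115.
P(Habitat=grass) = 0.136 + 0.049 + 0.010 = 0.195; P(Species=sp2 | Habitat=grass) = 0.136/0.195 = 0.69744.
Difference = -0.4763.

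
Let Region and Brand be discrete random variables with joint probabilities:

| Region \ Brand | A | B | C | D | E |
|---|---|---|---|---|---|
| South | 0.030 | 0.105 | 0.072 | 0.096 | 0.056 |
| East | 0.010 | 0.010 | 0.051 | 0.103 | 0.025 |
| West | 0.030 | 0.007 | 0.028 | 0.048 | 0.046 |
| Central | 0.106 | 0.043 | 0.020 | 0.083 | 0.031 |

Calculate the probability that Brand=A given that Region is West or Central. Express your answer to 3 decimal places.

P(Region=West) = 0.030 + 0.007 + 0.028 + 0.048 + 0.046 = 0.159.
P(Region=Central) = 0.106 + 0.043 + 0.020 + 0.083 + 0.031 = 0.283.
P(Region ∈ {West, Central}) = 0.159 + 0.283 = 0.442; P(Brand=A, Region ∈ {West, Central}) = 0.030 + 0.106 = 0.136.
P(Brand=A | Region ∈ {West, Central}) = 0.136/0.442 = 0.308.

0.308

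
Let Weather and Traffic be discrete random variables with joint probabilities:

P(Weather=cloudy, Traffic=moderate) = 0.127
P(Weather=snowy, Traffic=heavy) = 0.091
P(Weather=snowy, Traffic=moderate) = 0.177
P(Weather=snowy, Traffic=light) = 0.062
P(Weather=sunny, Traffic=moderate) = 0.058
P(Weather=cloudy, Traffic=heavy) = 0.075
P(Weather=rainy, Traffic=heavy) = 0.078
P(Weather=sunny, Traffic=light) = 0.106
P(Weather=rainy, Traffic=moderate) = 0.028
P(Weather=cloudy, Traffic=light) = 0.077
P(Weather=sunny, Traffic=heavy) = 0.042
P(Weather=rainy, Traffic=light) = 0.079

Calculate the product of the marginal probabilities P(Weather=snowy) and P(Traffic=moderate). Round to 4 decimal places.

P(Weather=snowy) = 0.062 + 0.177 + 0.091 = 0.330.
P(Traffic=moderate) = 0.058 + 0.127 + 0.028 + 0.177 = 0.390.
Product: 0.330 × 0.390 = 0.1287.

0.1287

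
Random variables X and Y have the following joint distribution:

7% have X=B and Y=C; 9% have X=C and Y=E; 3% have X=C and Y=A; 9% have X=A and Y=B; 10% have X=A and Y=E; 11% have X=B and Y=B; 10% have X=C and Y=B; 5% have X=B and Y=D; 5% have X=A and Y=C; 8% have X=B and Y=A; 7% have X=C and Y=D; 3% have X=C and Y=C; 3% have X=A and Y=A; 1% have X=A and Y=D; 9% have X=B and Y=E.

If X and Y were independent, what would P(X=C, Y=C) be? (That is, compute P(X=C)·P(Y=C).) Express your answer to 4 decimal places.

0.0480

P(X=C) = 0.03 + 0.10 + 0.03 + 0.07 + 0.09 = 0.32.
P(Y=C) = 0.05 + 0.07 + 0.03 = 0.15.
Product: 0.32 × 0.15 = 0.0480.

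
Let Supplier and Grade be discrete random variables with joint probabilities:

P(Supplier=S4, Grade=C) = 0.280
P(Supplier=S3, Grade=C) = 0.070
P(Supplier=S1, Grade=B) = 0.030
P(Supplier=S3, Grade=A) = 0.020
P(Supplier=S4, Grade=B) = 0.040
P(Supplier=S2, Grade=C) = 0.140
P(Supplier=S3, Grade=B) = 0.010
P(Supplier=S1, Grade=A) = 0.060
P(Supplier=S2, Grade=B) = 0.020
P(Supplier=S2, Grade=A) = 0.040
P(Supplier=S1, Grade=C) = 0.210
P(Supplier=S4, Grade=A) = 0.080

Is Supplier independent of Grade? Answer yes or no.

yes

Every cell satisfies P(Supplier,Grade) = P(Supplier)·P(Grade). For instance P(Supplier=S4) = 0.400, P(Grade=C) = 0.700, and 0.400×0.700 = 0.280 matches the joint entry. So Supplier and Grade are independent.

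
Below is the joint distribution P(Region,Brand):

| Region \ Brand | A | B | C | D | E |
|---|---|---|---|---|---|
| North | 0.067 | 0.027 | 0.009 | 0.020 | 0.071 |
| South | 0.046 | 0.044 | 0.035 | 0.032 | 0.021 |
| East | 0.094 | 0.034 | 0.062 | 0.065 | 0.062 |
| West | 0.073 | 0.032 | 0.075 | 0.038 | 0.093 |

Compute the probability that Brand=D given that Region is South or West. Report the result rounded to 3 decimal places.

0.143

P(Region=South) = 0.046 + 0.044 + 0.035 + 0.032 + 0.021 = 0.178.
P(Region=West) = 0.073 + 0.032 + 0.075 + 0.038 + 0.093 = 0.311.
P(Region ∈ {South, West}) = 0.178 + 0.311 = 0.489; P(Brand=D, Region ∈ {South, West}) = 0.032 + 0.038 = 0.070.
P(Brand=D | Region ∈ {South, West}) = 0.070/0.489 = 0.143.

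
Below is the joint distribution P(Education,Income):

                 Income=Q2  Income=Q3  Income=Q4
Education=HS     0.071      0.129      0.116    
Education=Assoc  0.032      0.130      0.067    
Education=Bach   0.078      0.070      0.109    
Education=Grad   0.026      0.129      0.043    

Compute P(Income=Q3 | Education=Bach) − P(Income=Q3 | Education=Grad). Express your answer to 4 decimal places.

P(Education=Bach) = 0.078 + 0.070 + 0.109 = 0.257; P(Income=Q3 | Education=Bach) = 0.070/0.257 = 0.27237.
P(Education=Grad) = 0.026 + 0.129 + 0.043 = 0.198; P(Income=Q3 | Education=Grad) = 0.129/0.198 = 0.65152.
Difference = -0.3791.

-0.3791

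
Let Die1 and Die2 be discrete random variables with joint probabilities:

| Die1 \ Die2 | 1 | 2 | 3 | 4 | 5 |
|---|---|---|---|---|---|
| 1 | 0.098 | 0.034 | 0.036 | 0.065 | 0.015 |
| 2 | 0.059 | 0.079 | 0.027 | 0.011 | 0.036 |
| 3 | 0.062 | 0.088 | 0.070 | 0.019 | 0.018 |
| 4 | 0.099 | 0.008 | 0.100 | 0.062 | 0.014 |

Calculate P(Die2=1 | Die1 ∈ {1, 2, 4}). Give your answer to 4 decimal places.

P(Die1=1) = 0.098 + 0.034 + 0.036 + 0.065 + 0.015 = 0.248.
P(Die1=2) = 0.059 + 0.079 + 0.027 + 0.011 + 0.036 = 0.212.
P(Die1=4) = 0.099 + 0.008 + 0.100 + 0.062 + 0.014 = 0.283.
P(Die1 ∈ {1, 2, 4}) = 0.248 + 0.212 + 0.283 = 0.743; P(Die2=1, Die1 ∈ {1, 2, 4}) = 0.098 + 0.059 + 0.099 = 0.256.
P(Die2=1 | Die1 ∈ {1, 2, 4}) = 0.256/0.743 = 0.3445.

0.3445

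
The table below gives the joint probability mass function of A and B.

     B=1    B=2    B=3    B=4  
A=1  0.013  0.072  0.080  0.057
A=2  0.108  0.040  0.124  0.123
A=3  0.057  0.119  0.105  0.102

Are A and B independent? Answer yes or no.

no

P(A=2) = 0.395 and P(B=2) = 0.231, so their product is 0.09125, but P(A=2, B=2) = 0.040. Since these differ, A and B are not independent.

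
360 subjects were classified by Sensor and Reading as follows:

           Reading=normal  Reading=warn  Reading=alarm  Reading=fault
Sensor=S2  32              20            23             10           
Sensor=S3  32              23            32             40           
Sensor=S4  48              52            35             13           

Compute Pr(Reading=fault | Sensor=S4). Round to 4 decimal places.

0.0878

Total with Sensor=S4: 48 + 52 + 35 + 13 = 148.
P(Reading=fault | Sensor=S4) = 13/148 = 0.0878.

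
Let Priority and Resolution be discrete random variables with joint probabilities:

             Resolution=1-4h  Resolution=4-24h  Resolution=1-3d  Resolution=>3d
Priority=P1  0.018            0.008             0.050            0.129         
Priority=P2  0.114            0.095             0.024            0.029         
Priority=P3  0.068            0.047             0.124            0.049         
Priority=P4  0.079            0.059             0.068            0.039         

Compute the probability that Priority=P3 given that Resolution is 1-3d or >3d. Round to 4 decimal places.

P(Resolution=1-3d) = 0.050 + 0.024 + 0.124 + 0.068 = 0.266.
P(Resolution=>3d) = 0.129 + 0.029 + 0.049 + 0.039 = 0.246.
P(Resolution ∈ {1-3d, >3d}) = 0.266 + 0.246 = 0.512; P(Priority=P3, Resolution ∈ {1-3d, >3d}) = 0.124 + 0.049 = 0.173.
P(Priority=P3 | Resolution ∈ {1-3d, >3d}) = 0.173/0.512 = 0.3379.

0.3379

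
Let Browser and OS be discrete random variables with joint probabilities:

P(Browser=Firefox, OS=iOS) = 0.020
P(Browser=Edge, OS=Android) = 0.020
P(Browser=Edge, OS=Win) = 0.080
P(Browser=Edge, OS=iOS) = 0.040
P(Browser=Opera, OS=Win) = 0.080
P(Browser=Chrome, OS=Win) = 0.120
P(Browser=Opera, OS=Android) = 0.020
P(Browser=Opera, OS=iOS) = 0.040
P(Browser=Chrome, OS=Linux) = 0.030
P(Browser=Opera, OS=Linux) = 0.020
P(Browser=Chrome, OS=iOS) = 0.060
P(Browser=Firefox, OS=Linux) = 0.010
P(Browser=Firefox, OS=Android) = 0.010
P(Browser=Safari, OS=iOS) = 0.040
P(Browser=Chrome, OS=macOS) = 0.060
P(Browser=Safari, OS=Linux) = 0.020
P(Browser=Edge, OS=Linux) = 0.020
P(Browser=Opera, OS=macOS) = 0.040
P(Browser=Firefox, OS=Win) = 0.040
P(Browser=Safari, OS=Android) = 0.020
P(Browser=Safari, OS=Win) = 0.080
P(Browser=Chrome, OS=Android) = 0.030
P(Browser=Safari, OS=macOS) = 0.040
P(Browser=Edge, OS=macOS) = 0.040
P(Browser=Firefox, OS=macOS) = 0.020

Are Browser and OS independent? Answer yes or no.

Every cell satisfies P(Browser,OS) = P(Browser)·P(OS). For instance P(Browser=Opera) = 0.200, P(OS=Linux) = 0.100, and 0.200×0.100 = 0.020 matches the joint entry. So Browser and OS are independent.

yes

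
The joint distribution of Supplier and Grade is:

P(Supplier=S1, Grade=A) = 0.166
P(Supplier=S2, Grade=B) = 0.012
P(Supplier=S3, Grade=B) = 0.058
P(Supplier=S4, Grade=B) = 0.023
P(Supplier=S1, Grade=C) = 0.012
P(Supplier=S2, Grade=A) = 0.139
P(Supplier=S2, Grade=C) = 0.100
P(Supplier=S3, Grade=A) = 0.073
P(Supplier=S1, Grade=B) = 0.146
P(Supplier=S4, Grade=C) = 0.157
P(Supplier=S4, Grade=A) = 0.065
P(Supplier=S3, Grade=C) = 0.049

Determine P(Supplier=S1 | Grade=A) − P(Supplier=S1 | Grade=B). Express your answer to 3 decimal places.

-0.236

P(Grade=A) = 0.166 + 0.139 + 0.073 + 0.065 = 0.443; P(Supplier=S1 | Grade=A) = 0.166/0.443 = 0.3747.
P(Grade=B) = 0.146 + 0.012 + 0.058 + 0.023 = 0.239; P(Supplier=S1 | Grade=B) = 0.146/0.239 = 0.6109.
Difference = -0.236.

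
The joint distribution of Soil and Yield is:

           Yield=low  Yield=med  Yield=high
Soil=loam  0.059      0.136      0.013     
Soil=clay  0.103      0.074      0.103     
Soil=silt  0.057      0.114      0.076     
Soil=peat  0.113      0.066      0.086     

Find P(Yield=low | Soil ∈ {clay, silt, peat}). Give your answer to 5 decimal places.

0.34470

P(Soil=clay) = 0.103 + 0.074 + 0.103 = 0.280.
P(Soil=silt) = 0.057 + 0.114 + 0.076 = 0.247.
P(Soil=peat) = 0.113 + 0.066 + 0.086 = 0.265.
P(Soil ∈ {clay, silt, peat}) = 0.280 + 0.247 + 0.265 = 0.792; P(Yield=low, Soil ∈ {clay, silt, peat}) = 0.103 + 0.057 + 0.113 = 0.273.
P(Yield=low | Soil ∈ {clay, silt, peat}) = 0.273/0.792 = 0.34470.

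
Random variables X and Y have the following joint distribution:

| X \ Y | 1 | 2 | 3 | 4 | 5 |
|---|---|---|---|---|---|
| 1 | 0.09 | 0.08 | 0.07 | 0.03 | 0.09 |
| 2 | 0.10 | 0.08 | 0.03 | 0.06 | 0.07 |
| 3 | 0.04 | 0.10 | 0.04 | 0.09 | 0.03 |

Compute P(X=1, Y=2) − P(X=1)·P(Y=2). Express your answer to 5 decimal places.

-0.01360

P(X=1) = 0.09 + 0.08 + 0.07 + 0.03 + 0.09 = 0.36.
P(Y=2) = 0.08 + 0.08 + 0.10 = 0.26.
P(X=1, Y=2) − P(X=1)P(Y=2) = 0.08 − 0.36×0.26 = -0.01360.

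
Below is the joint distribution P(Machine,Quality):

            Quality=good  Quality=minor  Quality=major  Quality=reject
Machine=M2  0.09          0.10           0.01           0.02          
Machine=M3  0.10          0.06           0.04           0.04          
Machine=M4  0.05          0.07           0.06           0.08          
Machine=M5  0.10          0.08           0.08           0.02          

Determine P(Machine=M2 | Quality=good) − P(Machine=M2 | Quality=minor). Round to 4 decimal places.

P(Quality=good) = 0.09 + 0.10 + 0.05 + 0.10 = 0.34; P(Machine=M2 | Quality=good) = 0.09/0.34 = 0.26471.
P(Quality=minor) = 0.10 + 0.06 + 0.07 + 0.08 = 0.31; P(Machine=M2 | Quality=minor) = 0.10/0.31 = 0.32258.
Difference = -0.0579.

-0.0579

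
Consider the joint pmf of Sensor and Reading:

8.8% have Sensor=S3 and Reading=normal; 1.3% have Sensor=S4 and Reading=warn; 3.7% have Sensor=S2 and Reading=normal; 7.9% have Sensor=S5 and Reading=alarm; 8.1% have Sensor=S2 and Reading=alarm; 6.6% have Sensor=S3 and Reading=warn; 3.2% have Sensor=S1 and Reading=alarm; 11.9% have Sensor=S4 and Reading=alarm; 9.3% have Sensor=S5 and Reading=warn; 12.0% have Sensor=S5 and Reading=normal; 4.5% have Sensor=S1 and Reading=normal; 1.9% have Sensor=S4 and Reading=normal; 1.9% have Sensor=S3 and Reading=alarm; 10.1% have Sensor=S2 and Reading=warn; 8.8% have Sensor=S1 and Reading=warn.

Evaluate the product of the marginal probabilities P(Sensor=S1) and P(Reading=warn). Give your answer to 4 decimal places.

P(Sensor=S1) = 0.045 + 0.088 + 0.032 = 0.165.
P(Reading=warn) = 0.088 + 0.101 + 0.066 + 0.013 + 0.093 = 0.361.
Product: 0.165 × 0.361 = 0.0596.

0.0596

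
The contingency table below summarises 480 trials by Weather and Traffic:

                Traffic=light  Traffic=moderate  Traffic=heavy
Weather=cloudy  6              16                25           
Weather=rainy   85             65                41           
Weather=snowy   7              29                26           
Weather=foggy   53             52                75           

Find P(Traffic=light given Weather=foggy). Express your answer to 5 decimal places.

Total with Weather=foggy: 53 + 52 + 75 = 180.
P(Traffic=light | Weather=foggy) = 53/180 = 0.29444.

0.29444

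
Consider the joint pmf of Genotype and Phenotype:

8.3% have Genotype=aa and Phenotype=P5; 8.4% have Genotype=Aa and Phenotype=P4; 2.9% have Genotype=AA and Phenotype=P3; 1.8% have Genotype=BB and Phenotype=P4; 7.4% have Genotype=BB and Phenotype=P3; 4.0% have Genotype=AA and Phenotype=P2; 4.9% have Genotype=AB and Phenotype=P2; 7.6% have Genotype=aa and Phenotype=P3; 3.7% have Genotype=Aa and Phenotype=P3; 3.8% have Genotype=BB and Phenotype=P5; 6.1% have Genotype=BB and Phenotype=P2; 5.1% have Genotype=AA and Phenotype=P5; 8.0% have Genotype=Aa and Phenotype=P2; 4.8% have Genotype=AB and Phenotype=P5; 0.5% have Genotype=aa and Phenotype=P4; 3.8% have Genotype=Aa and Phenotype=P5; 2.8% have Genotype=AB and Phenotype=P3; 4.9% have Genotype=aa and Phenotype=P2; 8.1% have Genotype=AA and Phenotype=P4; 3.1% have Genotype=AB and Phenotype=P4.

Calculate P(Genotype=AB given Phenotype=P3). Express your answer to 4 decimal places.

P(Phenotype=P3) = 0.029 + 0.037 + 0.076 + 0.028 + 0.074 = 0.244.
P(Genotype=AB | Phenotype=P3) = 0.028/0.244 = 0.1148.

0.1148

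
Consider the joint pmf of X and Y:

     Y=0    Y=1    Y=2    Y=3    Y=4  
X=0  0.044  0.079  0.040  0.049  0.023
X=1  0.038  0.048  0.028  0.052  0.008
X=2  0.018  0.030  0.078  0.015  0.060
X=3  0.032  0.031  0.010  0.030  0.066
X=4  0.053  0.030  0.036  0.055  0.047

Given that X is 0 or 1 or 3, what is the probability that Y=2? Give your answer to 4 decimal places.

0.1349

P(X=0) = 0.044 + 0.079 + 0.040 + 0.049 + 0.023 = 0.235.
P(X=1) = 0.038 + 0.048 + 0.028 + 0.052 + 0.008 = 0.174.
P(X=3) = 0.032 + 0.031 + 0.010 + 0.030 + 0.066 = 0.169.
P(X ∈ {0, 1, 3}) = 0.235 + 0.174 + 0.169 = 0.578; P(Y=2, X ∈ {0, 1, 3}) = 0.040 + 0.028 + 0.010 = 0.078.
P(Y=2 | X ∈ {0, 1, 3}) = 0.078/0.578 = 0.1349.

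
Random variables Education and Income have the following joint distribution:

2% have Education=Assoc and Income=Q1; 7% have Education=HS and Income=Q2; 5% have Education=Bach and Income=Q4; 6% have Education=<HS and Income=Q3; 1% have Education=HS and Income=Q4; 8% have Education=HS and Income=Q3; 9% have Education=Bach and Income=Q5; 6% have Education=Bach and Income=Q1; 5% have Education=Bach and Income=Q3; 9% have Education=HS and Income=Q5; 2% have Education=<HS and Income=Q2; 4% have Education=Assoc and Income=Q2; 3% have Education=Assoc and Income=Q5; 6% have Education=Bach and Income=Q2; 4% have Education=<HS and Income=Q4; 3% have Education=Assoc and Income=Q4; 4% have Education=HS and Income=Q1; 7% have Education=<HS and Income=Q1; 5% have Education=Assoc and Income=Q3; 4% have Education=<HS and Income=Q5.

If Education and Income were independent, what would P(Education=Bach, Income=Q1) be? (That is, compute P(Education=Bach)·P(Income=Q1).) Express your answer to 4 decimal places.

P(Education=Bach) = 0.06 + 0.06 + 0.05 + 0.05 + 0.09 = 0.31.
P(Income=Q1) = 0.07 + 0.04 + 0.02 + 0.06 = 0.19.
Product: 0.31 × 0.19 = 0.0589.

0.0589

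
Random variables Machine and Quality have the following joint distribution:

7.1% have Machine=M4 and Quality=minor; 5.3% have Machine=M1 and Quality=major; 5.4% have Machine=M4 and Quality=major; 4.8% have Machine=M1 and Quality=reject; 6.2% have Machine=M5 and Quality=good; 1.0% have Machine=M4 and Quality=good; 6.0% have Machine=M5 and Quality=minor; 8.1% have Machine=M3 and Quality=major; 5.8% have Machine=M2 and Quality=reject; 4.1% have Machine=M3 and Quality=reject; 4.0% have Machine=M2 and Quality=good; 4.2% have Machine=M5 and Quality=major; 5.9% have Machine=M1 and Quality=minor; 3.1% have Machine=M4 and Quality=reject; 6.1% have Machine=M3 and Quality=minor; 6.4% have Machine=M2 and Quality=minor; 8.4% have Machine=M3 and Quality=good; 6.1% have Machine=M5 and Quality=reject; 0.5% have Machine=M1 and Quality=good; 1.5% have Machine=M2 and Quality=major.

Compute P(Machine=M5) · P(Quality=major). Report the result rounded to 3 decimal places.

P(Machine=M5) = 0.062 + 0.060 + 0.042 + 0.061 = 0.225.
P(Quality=major) = 0.053 + 0.015 + 0.081 + 0.054 + 0.042 = 0.245.
Product: 0.225 × 0.245 = 0.055.

0.055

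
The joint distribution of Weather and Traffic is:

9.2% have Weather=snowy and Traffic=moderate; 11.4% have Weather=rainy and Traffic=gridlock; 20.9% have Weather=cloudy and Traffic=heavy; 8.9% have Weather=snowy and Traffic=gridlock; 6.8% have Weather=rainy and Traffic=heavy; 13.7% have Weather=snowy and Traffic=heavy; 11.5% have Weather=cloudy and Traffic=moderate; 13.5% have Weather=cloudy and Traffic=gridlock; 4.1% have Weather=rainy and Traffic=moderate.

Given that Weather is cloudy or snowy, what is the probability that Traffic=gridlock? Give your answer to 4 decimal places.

0.2883

P(Weather=cloudy) = 0.115 + 0.209 + 0.135 = 0.459.
P(Weather=snowy) = 0.092 + 0.137 + 0.089 = 0.318.
P(Weather ∈ {cloudy, snowy}) = 0.459 + 0.318 = 0.777; P(Traffic=gridlock, Weather ∈ {cloudy, snowy}) = 0.135 + 0.089 = 0.224.
P(Traffic=gridlock | Weather ∈ {cloudy, snowy}) = 0.224/0.777 = 0.2883.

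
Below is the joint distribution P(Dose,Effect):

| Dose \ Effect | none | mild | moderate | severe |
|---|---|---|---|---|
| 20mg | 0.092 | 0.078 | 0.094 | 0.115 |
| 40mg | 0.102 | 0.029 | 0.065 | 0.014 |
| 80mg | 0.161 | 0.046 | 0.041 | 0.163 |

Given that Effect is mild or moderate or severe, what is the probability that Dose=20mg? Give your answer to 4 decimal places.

P(Effect=mild) = 0.078 + 0.029 + 0.046 = 0.153.
P(Effect=moderate) = 0.094 + 0.065 + 0.041 = 0.200.
P(Effect=severe) = 0.115 + 0.014 + 0.163 = 0.292.
P(Effect ∈ {mild, moderate, severe}) = 0.153 + 0.200 + 0.292 = 0.645; P(Dose=20mg, Effect ∈ {mild, moderate, severe}) = 0.078 + 0.094 + 0.115 = 0.287.
P(Dose=20mg | Effect ∈ {mild, moderate, severe}) = 0.287/0.645 = 0.4450.

0.4450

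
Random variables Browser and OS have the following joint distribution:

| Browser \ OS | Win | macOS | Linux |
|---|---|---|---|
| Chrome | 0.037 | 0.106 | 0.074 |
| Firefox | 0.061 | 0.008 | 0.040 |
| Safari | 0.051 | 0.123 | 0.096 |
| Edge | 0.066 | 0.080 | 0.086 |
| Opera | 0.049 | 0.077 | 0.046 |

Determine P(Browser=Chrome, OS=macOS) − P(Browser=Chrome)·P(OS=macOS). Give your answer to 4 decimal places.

P(Browser=Chrome) = 0.037 + 0.106 + 0.074 = 0.217.
P(OS=macOS) = 0.106 + 0.008 + 0.123 + 0.080 + 0.077 = 0.394.
P(Browser=Chrome, OS=macOS) − P(Browser=Chrome)P(OS=macOS) = 0.106 − 0.217×0.394 = 0.0205.

0.0205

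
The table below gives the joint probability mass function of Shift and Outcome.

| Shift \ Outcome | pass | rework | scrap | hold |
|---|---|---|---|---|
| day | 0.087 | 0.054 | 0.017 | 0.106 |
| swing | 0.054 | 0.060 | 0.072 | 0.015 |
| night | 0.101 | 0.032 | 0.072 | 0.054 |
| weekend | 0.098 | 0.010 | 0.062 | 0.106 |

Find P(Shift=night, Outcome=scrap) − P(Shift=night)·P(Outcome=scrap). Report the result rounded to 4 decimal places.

0.0142

P(Shift=night) = 0.101 + 0.032 + 0.072 + 0.054 = 0.259.
P(Outcome=scrap) = 0.017 + 0.072 + 0.072 + 0.062 = 0.223.
P(Shift=night, Outcome=scrap) − P(Shift=night)P(Outcome=scrap) = 0.072 − 0.259×0.223 = 0.0142.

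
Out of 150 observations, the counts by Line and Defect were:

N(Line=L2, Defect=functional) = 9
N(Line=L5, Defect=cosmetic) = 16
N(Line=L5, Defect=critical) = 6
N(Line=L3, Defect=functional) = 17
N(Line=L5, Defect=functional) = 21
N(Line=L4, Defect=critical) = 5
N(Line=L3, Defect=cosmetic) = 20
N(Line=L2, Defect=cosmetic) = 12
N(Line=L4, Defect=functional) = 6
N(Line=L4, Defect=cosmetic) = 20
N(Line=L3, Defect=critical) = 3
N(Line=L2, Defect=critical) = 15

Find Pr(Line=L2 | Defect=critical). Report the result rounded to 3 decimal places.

Total with Defect=critical: 15 + 3 + 5 + 6 = 29.
P(Line=L2 | Defect=critical) = 15/29 = 0.517.

0.517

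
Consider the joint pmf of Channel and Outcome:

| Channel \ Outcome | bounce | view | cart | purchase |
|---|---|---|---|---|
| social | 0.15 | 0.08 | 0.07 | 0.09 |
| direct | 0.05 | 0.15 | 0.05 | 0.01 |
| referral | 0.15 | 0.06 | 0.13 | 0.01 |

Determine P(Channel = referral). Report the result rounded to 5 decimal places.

P(Channel=referral) = 0.15 + 0.06 + 0.13 + 0.01 = 0.35.

0.35000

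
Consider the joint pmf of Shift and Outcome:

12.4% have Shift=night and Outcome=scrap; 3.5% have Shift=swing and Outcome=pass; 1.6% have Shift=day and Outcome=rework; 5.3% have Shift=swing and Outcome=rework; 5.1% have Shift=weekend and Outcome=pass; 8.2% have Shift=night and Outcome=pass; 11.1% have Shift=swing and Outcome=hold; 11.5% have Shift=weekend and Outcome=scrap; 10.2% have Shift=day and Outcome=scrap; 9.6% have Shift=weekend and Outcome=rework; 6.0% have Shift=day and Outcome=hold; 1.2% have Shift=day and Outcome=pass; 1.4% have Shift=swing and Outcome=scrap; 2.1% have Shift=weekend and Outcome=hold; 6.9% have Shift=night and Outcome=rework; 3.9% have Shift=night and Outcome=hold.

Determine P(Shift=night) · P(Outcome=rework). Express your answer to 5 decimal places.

P(Shift=night) = 0.082 + 0.069 + 0.124 + 0.039 = 0.314.
P(Outcome=rework) = 0.016 + 0.053 + 0.069 + 0.096 = 0.234.
Product: 0.314 × 0.234 = 0.07348.

0.07348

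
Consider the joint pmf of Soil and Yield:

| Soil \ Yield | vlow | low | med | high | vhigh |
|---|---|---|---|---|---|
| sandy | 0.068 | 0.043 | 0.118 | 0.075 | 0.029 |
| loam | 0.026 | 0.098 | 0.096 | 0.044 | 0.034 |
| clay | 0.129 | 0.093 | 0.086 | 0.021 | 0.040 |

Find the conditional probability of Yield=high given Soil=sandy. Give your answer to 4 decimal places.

P(Soil=sandy) = 0.068 + 0.043 + 0.118 + 0.075 + 0.029 = 0.333.
P(Yield=high | Soil=sandy) = 0.075/0.333 = 0.2252.

0.2252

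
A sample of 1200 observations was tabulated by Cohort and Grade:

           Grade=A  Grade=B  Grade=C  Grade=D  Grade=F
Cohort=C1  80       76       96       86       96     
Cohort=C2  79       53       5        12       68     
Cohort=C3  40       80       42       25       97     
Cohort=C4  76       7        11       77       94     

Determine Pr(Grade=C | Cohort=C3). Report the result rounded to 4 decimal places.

Total with Cohort=C3: 40 + 80 + 42 + 25 + 97 = 284.
P(Grade=C | Cohort=C3) = 42/284 = 0.1479.

0.1479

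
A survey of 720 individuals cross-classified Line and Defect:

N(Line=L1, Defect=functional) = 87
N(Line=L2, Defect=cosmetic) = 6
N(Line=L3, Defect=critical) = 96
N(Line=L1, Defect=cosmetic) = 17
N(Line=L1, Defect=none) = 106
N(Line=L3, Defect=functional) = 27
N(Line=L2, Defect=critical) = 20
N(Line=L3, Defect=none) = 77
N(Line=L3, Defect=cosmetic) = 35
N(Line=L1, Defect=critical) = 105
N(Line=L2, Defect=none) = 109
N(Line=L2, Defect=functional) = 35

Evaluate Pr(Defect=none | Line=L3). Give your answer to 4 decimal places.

Total with Line=L3: 77 + 35 + 27 + 96 = 235.
P(Defect=none | Line=L3) = 77/235 = 0.3277.

0.3277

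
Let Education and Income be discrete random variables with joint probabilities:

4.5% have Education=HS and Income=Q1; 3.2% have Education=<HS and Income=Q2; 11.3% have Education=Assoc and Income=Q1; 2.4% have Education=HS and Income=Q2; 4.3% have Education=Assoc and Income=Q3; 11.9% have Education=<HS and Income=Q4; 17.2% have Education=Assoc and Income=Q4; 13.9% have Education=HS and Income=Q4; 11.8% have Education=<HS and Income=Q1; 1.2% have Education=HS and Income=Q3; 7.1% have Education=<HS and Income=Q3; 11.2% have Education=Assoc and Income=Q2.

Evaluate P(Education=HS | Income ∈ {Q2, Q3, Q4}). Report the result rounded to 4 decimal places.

0.2417

P(Income=Q2) = 0.032 + 0.024 + 0.112 = 0.168.
P(Income=Q3) = 0.071 + 0.012 + 0.043 = 0.126.
P(Income=Q4) = 0.119 + 0.139 + 0.172 = 0.430.
P(Income ∈ {Q2, Q3, Q4}) = 0.168 + 0.126 + 0.430 = 0.724; P(Education=HS, Income ∈ {Q2, Q3, Q4}) = 0.024 + 0.012 + 0.139 = 0.175.
P(Education=HS | Income ∈ {Q2, Q3, Q4}) = 0.175/0.724 = 0.2417.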